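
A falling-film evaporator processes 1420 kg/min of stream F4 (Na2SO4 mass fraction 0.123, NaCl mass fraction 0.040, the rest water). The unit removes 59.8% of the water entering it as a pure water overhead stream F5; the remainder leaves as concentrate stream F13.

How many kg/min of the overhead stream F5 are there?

710.7 kg/min

water entering = 1420×0.837 = 1188.5 kg/min; overhead removed = 0.598×1188.5 = 710.75 kg/min.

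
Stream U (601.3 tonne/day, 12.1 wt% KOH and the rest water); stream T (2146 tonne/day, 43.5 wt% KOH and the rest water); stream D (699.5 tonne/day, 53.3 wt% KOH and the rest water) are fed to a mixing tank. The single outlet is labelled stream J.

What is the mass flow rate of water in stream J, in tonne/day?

2068 tonne/day

water out = water in = 601.3×0.879 + 2146×0.565 + 699.5×0.467 = 2067.7 tonne/day.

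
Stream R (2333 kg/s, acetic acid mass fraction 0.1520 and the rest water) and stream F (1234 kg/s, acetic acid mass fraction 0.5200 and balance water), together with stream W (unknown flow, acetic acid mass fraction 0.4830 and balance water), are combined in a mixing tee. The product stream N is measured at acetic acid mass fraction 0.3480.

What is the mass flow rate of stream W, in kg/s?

1815 kg/s

Let W be the unknown flow. Total out = 3567 + W.
acetic acid balance: 996.3 + 0.483·W = 0.348·(3567 + W)
(0.483 − 0.348)·W = 0.348×3567 − 996.3 = 245.02
W = 245.02 / 0.135 = 1815 kg/s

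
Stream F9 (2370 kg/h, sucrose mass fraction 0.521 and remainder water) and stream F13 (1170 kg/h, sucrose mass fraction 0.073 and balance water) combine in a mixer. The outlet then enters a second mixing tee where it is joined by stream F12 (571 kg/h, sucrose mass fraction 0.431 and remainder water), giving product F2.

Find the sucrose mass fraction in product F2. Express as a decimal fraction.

Overall, product flow = 4111 kg/h.
sucrose in = 2370×0.521 + 1170×0.073 + 571×0.431 = 1566.3 kg/h.
sucrose fraction in F2 = 0.381.

0.381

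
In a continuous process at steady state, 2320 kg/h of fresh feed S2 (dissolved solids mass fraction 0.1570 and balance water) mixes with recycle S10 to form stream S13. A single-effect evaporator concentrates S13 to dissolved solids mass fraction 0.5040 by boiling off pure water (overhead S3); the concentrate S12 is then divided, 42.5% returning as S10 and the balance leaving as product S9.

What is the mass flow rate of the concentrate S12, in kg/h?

Overall dissolved solids balance (none leaves overhead): dissolved solids in fresh feed = dissolved solids in product, i.e. 2320×0.157 = (1−0.425)·S12·0.504.
S12 = 364.24/(0.504×0.575) = 1256.9 kg/h.

1257 kg/h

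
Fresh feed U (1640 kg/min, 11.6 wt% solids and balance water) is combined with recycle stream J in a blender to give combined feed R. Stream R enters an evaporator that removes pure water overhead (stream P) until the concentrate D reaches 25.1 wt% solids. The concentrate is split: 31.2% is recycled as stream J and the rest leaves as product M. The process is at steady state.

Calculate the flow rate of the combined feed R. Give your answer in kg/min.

1984 kg/min

Overall solids balance (none leaves overhead): solids in fresh feed = solids in product, i.e. 1640×0.116 = (1−0.312)·D·0.251.
D = 190.24/(0.251×0.688) = 1101.6 kg/min.
Recycle J = 0.312×1101.6 = 343.71 kg/min.
Combined feed R = 1640 + 343.71 = 1983.7 kg/min.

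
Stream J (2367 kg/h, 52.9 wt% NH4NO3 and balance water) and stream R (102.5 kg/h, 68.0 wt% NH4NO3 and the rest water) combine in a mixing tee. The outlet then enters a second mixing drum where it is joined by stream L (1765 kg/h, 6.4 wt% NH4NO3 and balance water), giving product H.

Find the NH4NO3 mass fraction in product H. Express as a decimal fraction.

Overall, product flow = 4234.5 kg/h.
NH4NO3 in = 2367×0.529 + 102.5×0.680 + 1765×0.064 = 1434.8 kg/h.
NH4NO3 fraction in H = 0.3388.

0.3388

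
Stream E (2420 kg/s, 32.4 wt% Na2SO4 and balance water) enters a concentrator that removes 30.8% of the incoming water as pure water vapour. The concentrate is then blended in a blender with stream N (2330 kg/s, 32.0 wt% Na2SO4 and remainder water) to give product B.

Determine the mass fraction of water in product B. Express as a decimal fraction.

0.6397

Vapour removed = 0.308×0.676×2420 = 503.86 kg/s; concentrate = 1916.1 kg/s.
water reaching the mixer = 1132.1 (from concentrate) + 2330×0.680 = 2716.5 kg/s.
Product flow = 1916.1 + 2330 = 4246.1 kg/s; water fraction = 0.6397.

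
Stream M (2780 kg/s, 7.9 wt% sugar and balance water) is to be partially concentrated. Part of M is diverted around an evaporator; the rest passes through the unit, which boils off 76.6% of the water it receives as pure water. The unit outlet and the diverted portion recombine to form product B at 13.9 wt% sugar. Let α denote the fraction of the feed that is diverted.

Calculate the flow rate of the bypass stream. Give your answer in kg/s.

1079 kg/s

All 2780×0.079 = 219.62 kg/s of sugar reaches B, so B = 219.62/0.139 = 1580 kg/s and vapour = 1200 kg/s.
The evaporator receives (1−α)·2780 of feed at 0.921 water and removes 0.766 of that water:
0.766×0.921×(1−α)×2780 = 1200
(1−α) = 1200/1961.3 = 0.6119;  α = 0.3881.
Bypass flow = 0.3881×2780 = 1079 kg/s.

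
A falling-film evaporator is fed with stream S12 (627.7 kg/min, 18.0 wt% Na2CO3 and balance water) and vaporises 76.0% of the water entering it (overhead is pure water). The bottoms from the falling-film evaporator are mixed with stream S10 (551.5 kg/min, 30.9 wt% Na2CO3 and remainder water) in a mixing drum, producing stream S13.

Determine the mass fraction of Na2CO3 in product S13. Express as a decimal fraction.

0.360

Vapour removed = 0.760×0.820×627.7 = 391.18 kg/min; concentrate = 236.52 kg/min.
Na2CO3 reaching the mixer = 112.99 (from concentrate) + 551.5×0.309 = 283.4 kg/min.
Product flow = 236.52 + 551.5 = 788.02 kg/min; Na2CO3 fraction = 0.360.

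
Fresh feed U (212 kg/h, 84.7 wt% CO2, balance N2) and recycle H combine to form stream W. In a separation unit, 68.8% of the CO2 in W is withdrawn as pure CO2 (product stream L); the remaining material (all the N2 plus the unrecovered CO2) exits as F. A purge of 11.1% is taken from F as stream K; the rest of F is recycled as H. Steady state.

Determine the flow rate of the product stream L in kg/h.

171 kg/h

CO2 in W: m_A = 212×0.847 + (1−0.111)·(1−0.688)·m_A, so m_A = 179.56/0.7226 = 248.49 kg/h.
Product L = 0.688×248.49 = 170.96 kg/h.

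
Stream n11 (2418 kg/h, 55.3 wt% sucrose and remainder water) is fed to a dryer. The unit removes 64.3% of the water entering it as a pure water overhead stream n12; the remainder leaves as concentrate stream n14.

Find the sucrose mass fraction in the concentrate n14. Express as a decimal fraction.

sucrose is not removed: 2418×0.553 = 1337.2 kg/h of sucrose enters n14.
water entering = 2418×0.447 = 1080.8 kg/h; overhead removed = 0.643×1080.8 = 694.98 kg/h.
Concentrate = 2418 − 694.98 = 1723 kg/h.
Mass fraction = 1337.2/1723 = 0.776.

0.776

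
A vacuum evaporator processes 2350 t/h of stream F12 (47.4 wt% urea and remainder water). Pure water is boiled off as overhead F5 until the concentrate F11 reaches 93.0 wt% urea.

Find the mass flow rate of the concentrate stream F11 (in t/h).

urea is conserved: 2350×0.474 = 1113.9 t/h all reports to the concentrate.
Concentrate = 1113.9/(target fraction) = 1197.7 t/h.

1198 t/h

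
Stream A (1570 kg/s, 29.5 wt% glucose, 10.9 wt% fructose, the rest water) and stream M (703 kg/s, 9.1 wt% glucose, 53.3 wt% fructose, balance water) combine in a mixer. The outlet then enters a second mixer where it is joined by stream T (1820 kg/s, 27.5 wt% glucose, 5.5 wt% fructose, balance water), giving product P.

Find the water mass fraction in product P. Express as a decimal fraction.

Overall, product flow = 4093 kg/s.
water in = 1570×0.596 + 703×0.376 + 1820×0.670 = 2419.4 kg/s.
water fraction in P = 0.591.

0.591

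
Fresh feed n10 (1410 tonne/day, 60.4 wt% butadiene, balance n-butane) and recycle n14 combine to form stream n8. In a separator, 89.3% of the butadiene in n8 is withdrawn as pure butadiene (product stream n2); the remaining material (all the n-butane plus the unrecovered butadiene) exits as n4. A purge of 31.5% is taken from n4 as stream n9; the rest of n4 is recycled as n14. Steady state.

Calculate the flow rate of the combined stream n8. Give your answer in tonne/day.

2692 tonne/day

n-butane enters only via n10 and leaves only via the purge: 1410×0.396 = 0.315×(n-butane in n4), and the separator passes all n-butane, so n-butane in n8 = n-butane in n4 = 1772.6 tonne/day.
butadiene in n8: m_A = 1410×0.604 + (1−0.315)·(1−0.893)·m_A, so m_A = 851.64/0.9267 = 919 tonne/day.
n8 = 919 + 1772.6 = 2691.6 tonne/day.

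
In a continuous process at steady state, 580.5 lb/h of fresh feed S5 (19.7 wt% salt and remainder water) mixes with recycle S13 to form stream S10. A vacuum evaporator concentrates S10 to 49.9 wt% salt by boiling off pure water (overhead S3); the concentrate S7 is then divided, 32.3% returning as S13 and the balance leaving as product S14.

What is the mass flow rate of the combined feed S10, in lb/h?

Overall salt balance (none leaves overhead): salt in fresh feed = salt in product, i.e. 580.5×0.197 = (1−0.323)·S7·0.499.
S7 = 114.36/(0.499×0.677) = 338.52 lb/h.
Recycle S13 = 0.323×338.52 = 109.34 lb/h.
Combined feed S10 = 580.5 + 109.34 = 689.84 lb/h.

689.8 lb/h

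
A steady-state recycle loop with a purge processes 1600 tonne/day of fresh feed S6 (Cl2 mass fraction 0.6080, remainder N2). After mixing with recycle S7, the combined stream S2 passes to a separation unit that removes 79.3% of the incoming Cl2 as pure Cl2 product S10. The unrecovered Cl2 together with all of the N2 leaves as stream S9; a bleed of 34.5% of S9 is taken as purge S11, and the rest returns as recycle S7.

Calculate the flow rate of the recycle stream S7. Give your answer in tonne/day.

1343 tonne/day

N2 enters only via S6 and leaves only via the purge: 1600×0.392 = 0.345×(N2 in S9), and the separation unit passes all N2, so N2 in S2 = N2 in S9 = 1818 tonne/day.
Cl2 in S2: m_A = 1600×0.608 + (1−0.345)·(1−0.793)·m_A, so m_A = 972.8/0.8644 = 1125.4 tonne/day.
S9 = (1−0.793)×1125.4 + 1818 = 2050.9 tonne/day.
Recycle S7 = (1−0.345)×2050.9 = 1343.4 tonne/day.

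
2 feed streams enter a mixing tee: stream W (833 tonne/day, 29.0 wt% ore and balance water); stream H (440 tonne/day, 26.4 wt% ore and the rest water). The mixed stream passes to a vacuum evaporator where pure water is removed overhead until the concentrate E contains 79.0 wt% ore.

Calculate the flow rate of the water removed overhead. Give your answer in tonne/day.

ore entering = 833×0.290 + 440×0.264 = 357.73 tonne/day.
All ore reports to E, so E = 357.73/0.790 = 452.82 tonne/day.
Total feed = 1273 tonne/day; overhead = 1273 − 452.82 = 820.18 tonne/day.

820.2 tonne/day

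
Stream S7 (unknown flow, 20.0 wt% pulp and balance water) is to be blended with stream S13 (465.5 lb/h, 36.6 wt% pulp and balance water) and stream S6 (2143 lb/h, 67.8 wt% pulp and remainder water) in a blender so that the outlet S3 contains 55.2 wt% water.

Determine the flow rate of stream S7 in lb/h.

1834 lb/h

Let S7 be the unknown flow. Total out = 2608.5 + S7.
water balance: 985.17 + 0.800·S7 = 0.552·(2608.5 + S7)
(0.800 − 0.552)·S7 = 0.552×2608.5 − 985.17 = 454.72
S7 = 454.72 / 0.248 = 1833.5 lb/h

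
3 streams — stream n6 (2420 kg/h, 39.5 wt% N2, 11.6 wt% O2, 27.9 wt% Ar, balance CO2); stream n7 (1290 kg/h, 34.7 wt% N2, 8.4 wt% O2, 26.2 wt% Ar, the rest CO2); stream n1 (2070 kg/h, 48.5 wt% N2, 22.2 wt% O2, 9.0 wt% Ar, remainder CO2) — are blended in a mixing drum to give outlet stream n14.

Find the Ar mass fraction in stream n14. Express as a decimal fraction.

0.2075

Total flow out = 2420 + 1290 + 2070 = 5780 kg/h.
Ar in = 2420×0.279 + 1290×0.262 + 2070×0.090 = 1199.5 kg/h.
Ar mass fraction in n14 = 1199.5/5780 = 0.2075.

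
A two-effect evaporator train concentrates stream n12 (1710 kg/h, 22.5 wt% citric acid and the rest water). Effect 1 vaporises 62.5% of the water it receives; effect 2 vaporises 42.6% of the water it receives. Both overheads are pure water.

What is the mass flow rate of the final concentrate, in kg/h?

water in feed = 1710×0.775 = 1325.2 kg/h.
After stage 1: water left = (1−0.625)×1325.2 = 496.97; stream total = 881.72 kg/h.
After stage 2: water left = (1−0.426)×496.97 = 285.26; final concentrate = 670.01 kg/h.

670 kg/h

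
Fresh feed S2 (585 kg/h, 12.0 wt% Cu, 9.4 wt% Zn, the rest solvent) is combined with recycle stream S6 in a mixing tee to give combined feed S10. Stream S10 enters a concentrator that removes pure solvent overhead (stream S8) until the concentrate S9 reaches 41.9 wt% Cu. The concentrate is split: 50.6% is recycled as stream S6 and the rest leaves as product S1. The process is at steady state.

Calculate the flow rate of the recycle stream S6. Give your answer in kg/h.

171.6 kg/h

Overall Cu balance (none leaves overhead): Cu in fresh feed = Cu in product, i.e. 585×0.120 = (1−0.506)·S9·0.419.
S9 = 70.2/(0.419×0.494) = 339.15 kg/h.
Recycle S6 = 0.506×339.15 = 171.61 kg/h.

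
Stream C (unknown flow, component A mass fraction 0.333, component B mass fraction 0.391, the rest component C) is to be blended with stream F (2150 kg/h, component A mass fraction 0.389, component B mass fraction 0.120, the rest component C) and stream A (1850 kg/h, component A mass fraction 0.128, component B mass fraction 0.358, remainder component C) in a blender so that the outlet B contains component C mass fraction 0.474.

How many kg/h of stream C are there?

Let C be the unknown flow. Total out = 4000 + C.
component C balance: 2006.6 + 0.276·C = 0.474·(4000 + C)
(0.276 − 0.474)·C = 0.474×4000 − 2006.6 = -110.55
C = -110.55 / -0.198 = 558.33 kg/h

558.3 kg/h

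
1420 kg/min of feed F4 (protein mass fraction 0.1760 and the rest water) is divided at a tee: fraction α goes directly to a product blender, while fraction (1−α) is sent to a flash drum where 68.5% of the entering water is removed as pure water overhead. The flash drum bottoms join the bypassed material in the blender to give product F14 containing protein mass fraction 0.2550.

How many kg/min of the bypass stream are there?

640.6 kg/min

All 1420×0.176 = 249.92 kg/min of protein reaches F14, so F14 = 249.92/0.255 = 980.08 kg/min and vapour = 439.92 kg/min.
The evaporator receives (1−α)·1420 of feed at 0.824 water and removes 0.685 of that water:
0.685×0.824×(1−α)×1420 = 439.92
(1−α) = 439.92/801.5 = 0.5489;  α = 0.4511.
Bypass flow = 0.4511×1420 = 640.61 kg/min.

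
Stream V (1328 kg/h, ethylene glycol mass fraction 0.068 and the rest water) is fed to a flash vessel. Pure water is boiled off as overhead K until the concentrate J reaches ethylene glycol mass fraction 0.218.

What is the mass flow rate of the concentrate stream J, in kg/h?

414.2 kg/h

ethylene glycol is conserved: 1328×0.068 = 90.304 kg/h all reports to the concentrate.
Concentrate = 90.304/(target fraction) = 414.24 kg/h.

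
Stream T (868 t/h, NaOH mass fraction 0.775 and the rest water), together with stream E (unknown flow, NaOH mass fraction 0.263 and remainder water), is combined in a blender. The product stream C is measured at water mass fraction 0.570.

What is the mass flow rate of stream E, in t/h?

1793 t/h

Let E be the unknown flow. Total out = 868 + E.
water balance: 195.3 + 0.737·E = 0.570·(868 + E)
(0.737 − 0.570)·E = 0.570×868 − 195.3 = 299.46
E = 299.46 / 0.167 = 1793.2 t/h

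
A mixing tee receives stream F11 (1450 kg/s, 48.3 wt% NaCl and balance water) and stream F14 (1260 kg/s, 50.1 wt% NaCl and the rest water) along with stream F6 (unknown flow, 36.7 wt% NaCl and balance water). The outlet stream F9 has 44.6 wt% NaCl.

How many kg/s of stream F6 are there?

1556 kg/s

Let F6 be the unknown flow. Total out = 2710 + F6.
NaCl balance: 1331.6 + 0.367·F6 = 0.446·(2710 + F6)
(0.367 − 0.446)·F6 = 0.446×2710 − 1331.6 = -122.95
F6 = -122.95 / -0.079 = 1556.3 kg/s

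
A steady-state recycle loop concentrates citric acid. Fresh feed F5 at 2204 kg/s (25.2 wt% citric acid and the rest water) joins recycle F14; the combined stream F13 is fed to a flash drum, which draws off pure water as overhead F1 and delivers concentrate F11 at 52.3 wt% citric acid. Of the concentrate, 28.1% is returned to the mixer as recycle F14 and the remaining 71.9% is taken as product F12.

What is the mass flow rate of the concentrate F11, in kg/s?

1477 kg/s

Overall citric acid balance (none leaves overhead): citric acid in fresh feed = citric acid in product, i.e. 2204×0.252 = (1−0.281)·F11·0.523.
F11 = 555.41/(0.523×0.719) = 1477 kg/s.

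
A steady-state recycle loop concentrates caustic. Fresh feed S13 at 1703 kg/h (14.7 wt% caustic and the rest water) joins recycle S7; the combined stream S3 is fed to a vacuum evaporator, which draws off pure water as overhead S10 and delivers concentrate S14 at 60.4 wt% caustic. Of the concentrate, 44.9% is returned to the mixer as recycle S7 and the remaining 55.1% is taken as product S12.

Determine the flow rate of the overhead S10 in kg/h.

1289 kg/h

Overall caustic balance (none leaves overhead): caustic in fresh feed = caustic in product, i.e. 1703×0.147 = (1−0.449)·S14·0.604.
S14 = 250.34/(0.604×0.551) = 752.22 kg/h.
Recycle S7 = 0.449×752.22 = 337.75 kg/h.
Combined feed S3 = 1703 + 337.75 = 2040.7 kg/h.
Overhead S10 = S3 − S14 = 2040.7 − 752.22 = 1288.5 kg/h.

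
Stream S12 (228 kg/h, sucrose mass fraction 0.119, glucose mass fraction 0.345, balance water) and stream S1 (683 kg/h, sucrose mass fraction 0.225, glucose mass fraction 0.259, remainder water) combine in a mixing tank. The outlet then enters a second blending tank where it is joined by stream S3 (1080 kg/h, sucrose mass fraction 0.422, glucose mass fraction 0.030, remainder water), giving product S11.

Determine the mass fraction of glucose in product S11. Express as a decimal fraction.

0.145

Overall, product flow = 1991 kg/h.
glucose in = 228×0.345 + 683×0.259 + 1080×0.030 = 287.96 kg/h.
glucose fraction in S11 = 0.145.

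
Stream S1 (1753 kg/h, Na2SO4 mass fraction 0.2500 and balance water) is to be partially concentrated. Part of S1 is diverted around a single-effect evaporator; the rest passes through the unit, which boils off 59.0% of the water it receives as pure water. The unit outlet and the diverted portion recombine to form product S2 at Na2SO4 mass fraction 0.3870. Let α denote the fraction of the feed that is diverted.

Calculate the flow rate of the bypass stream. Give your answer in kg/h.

350.6 kg/h

All 1753×0.250 = 438.25 kg/h of Na2SO4 reaches S2, so S2 = 438.25/0.387 = 1132.4 kg/h and vapour = 620.57 kg/h.
The evaporator receives (1−α)·1753 of feed at 0.750 water and removes 0.590 of that water:
0.590×0.750×(1−α)×1753 = 620.57
(1−α) = 620.57/775.7 = 0.8000;  α = 0.2000.
Bypass flow = 0.2000×1753 = 350.58 kg/h.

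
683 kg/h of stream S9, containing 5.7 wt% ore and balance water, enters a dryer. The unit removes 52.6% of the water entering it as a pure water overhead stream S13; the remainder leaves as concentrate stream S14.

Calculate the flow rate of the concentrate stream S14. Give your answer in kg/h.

water entering = 683×0.943 = 644.07 kg/h; overhead removed = 0.526×644.07 = 338.78 kg/h.
Concentrate = 683 − 338.78 = 344.22 kg/h.

344.2 kg/h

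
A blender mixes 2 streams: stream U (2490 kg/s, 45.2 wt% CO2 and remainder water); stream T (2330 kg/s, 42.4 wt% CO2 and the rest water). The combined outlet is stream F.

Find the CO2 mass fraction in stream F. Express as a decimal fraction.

0.438

Total flow out = 2490 + 2330 = 4820 kg/s.
CO2 in = 2490×0.452 + 2330×0.424 = 2113.4 kg/s.
CO2 mass fraction in F = 2113.4/4820 = 0.438.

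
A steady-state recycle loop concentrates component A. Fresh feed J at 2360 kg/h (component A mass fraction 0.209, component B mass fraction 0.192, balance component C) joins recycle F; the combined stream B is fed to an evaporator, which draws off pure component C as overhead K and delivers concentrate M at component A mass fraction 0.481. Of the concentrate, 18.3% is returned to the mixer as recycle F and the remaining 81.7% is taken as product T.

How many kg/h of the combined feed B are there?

2590 kg/h

Overall component A balance (none leaves overhead): component A in fresh feed = component A in product, i.e. 2360×0.209 = (1−0.183)·M·0.481.
M = 493.24/(0.481×0.817) = 1255.1 kg/h.
Recycle F = 0.183×1255.1 = 229.69 kg/h.
Combined feed B = 2360 + 229.69 = 2589.7 kg/h.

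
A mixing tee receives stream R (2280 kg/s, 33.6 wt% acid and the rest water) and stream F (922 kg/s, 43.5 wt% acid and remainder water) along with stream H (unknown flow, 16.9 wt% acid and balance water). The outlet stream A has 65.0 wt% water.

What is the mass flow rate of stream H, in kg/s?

Let H be the unknown flow. Total out = 3202 + H.
water balance: 2034.8 + 0.831·H = 0.650·(3202 + H)
(0.831 − 0.650)·H = 0.650×3202 − 2034.8 = 46.45
H = 46.45 / 0.181 = 256.63 kg/s

256.6 kg/s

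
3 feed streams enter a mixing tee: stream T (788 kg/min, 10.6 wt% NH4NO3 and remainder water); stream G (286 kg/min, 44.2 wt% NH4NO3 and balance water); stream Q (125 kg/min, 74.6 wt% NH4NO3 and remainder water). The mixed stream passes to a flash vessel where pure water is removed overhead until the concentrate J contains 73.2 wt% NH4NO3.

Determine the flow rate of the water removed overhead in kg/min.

NH4NO3 entering = 788×0.106 + 286×0.442 + 125×0.746 = 303.19 kg/min.
All NH4NO3 reports to J, so J = 303.19/0.732 = 414.19 kg/min.
Total feed = 1199 kg/min; overhead = 1199 − 414.19 = 784.81 kg/min.

784.8 kg/min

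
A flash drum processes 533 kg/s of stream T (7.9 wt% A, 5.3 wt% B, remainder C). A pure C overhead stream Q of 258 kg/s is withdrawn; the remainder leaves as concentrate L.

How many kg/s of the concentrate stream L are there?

275 kg/s

Concentrate = 533 − 258 = 275 kg/s.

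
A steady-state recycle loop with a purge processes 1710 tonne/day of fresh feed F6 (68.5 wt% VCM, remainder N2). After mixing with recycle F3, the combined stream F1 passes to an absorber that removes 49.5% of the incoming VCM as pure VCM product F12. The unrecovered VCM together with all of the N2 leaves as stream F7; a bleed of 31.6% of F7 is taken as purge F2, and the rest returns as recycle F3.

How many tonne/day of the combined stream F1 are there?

3494 tonne/day

N2 enters only via F6 and leaves only via the purge: 1710×0.315 = 0.316×(N2 in F7), and the absorber passes all N2, so N2 in F1 = N2 in F7 = 1704.6 tonne/day.
VCM in F1: m_A = 1710×0.685 + (1−0.316)·(1−0.495)·m_A, so m_A = 1171.4/0.6546 = 1789.5 tonne/day.
F1 = 1789.5 + 1704.6 = 3494.1 tonne/day.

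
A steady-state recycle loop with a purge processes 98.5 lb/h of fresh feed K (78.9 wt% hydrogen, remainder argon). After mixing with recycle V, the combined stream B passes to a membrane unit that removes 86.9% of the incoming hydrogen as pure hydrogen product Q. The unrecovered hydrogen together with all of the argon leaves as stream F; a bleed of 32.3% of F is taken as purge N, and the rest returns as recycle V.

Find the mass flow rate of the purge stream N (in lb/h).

24.39 lb/h

argon enters only via K and leaves only via the purge: 98.5×0.211 = 0.323×(argon in F), and the membrane unit passes all argon, so argon in B = argon in F = 64.345 lb/h.
hydrogen in B: m_A = 98.5×0.789 + (1−0.323)·(1−0.869)·m_A, so m_A = 77.716/0.9113 = 85.28 lb/h.
F = (1−0.869)×85.28 + 64.345 = 75.517 lb/h.
Purge N = 0.323×75.517 = 24.392 lb/h.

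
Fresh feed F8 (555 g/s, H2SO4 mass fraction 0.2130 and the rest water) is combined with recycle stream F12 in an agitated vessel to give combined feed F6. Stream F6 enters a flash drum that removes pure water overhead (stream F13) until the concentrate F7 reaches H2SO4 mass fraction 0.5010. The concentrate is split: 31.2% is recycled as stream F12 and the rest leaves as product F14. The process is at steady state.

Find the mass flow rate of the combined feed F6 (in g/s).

662 g/s

Overall H2SO4 balance (none leaves overhead): H2SO4 in fresh feed = H2SO4 in product, i.e. 555×0.213 = (1−0.312)·F7·0.501.
F7 = 118.22/(0.501×0.688) = 342.96 g/s.
Recycle F12 = 0.312×342.96 = 107 g/s.
Combined feed F6 = 555 + 107 = 662 g/s.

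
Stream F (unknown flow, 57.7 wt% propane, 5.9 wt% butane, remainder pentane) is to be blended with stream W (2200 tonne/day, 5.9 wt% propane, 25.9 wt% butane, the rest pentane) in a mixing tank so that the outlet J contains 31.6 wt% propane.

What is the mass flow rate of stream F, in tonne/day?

Let F be the unknown flow. Total out = 2200 + F.
propane balance: 129.8 + 0.577·F = 0.316·(2200 + F)
(0.577 − 0.316)·F = 0.316×2200 − 129.8 = 565.4
F = 565.4 / 0.261 = 2166.3 tonne/day

2166 tonne/day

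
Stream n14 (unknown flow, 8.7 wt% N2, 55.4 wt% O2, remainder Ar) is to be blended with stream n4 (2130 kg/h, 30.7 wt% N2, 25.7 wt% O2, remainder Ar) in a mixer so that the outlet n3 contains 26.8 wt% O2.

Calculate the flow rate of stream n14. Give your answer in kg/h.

81.92 kg/h

Let n14 be the unknown flow. Total out = 2130 + n14.
O2 balance: 547.41 + 0.554·n14 = 0.268·(2130 + n14)
(0.554 − 0.268)·n14 = 0.268×2130 − 547.41 = 23.43
n14 = 23.43 / 0.286 = 81.923 kg/h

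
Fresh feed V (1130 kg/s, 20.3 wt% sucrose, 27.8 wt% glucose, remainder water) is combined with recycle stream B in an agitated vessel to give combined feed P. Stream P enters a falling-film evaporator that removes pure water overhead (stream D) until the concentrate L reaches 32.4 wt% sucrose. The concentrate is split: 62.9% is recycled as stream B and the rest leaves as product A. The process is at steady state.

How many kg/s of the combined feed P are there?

2330 kg/s

Overall sucrose balance (none leaves overhead): sucrose in fresh feed = sucrose in product, i.e. 1130×0.203 = (1−0.629)·L·0.324.
L = 229.39/(0.324×0.371) = 1908.3 kg/s.
Recycle B = 0.629×1908.3 = 1200.3 kg/s.
Combined feed P = 1130 + 1200.3 = 2330.3 kg/s.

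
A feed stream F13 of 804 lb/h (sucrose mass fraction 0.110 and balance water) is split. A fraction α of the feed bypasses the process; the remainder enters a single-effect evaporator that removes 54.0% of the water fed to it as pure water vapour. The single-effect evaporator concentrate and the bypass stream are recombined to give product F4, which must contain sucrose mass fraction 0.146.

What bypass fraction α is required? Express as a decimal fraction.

All 804×0.110 = 88.44 lb/h of sucrose reaches F4, so F4 = 88.44/0.146 = 605.75 lb/h and vapour = 198.25 lb/h.
The evaporator receives (1−α)·804 of feed at 0.890 water and removes 0.540 of that water:
0.540×0.890×(1−α)×804 = 198.25
(1−α) = 198.25/386.4 = 0.5131;  α = 0.4869.

0.487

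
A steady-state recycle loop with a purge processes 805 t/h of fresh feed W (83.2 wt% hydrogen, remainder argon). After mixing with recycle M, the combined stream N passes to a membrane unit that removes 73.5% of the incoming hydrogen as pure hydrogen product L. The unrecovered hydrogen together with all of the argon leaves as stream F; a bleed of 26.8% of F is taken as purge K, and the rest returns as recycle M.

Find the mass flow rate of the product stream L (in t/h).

hydrogen in N: m_A = 805×0.832 + (1−0.268)·(1−0.735)·m_A, so m_A = 669.76/0.8060 = 830.95 t/h.
Product L = 0.735×830.95 = 610.75 t/h.

610.7 t/h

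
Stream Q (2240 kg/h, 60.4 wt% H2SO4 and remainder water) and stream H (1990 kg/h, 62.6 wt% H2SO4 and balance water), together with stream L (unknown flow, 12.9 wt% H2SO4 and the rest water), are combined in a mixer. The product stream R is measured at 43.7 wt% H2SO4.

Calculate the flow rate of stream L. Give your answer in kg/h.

Let L be the unknown flow. Total out = 4230 + L.
H2SO4 balance: 2598.7 + 0.129·L = 0.437·(4230 + L)
(0.129 − 0.437)·L = 0.437×4230 − 2598.7 = -750.19
L = -750.19 / -0.308 = 2435.7 kg/h

2436 kg/h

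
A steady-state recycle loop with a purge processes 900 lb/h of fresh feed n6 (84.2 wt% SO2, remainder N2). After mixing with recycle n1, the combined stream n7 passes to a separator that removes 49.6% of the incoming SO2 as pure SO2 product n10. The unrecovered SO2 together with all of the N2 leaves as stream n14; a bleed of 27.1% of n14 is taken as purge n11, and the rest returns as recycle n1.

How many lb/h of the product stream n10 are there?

594.2 lb/h

SO2 in n7: m_A = 900×0.842 + (1−0.271)·(1−0.496)·m_A, so m_A = 757.8/0.6326 = 1197.9 lb/h.
Product n10 = 0.496×1197.9 = 594.18 lb/h.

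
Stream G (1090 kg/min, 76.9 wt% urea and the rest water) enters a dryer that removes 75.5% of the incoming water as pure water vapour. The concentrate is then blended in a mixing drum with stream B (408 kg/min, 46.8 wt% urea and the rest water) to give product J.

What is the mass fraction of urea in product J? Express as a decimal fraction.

0.787

Vapour removed = 0.755×0.231×1090 = 190.1 kg/min; concentrate = 899.9 kg/min.
urea reaching the mixer = 838.21 (from concentrate) + 408×0.468 = 1029.2 kg/min.
Product flow = 899.9 + 408 = 1307.9 kg/min; urea fraction = 0.787.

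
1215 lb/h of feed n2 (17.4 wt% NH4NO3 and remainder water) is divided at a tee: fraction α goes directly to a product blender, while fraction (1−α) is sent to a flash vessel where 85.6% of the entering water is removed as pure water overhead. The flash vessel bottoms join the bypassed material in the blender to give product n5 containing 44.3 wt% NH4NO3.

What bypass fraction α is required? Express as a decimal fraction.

0.141

All 1215×0.174 = 211.41 lb/h of NH4NO3 reaches n5, so n5 = 211.41/0.443 = 477.22 lb/h and vapour = 737.78 lb/h.
The evaporator receives (1−α)·1215 of feed at 0.826 water and removes 0.856 of that water:
0.856×0.826×(1−α)×1215 = 737.78
(1−α) = 737.78/859.07 = 0.8588;  α = 0.1412.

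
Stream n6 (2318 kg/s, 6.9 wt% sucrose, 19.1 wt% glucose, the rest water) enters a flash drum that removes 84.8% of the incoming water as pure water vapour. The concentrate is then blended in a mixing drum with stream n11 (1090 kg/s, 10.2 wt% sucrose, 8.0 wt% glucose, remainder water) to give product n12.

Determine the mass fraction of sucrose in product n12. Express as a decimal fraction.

0.1388

Vapour removed = 0.848×0.740×2318 = 1454.6 kg/s; concentrate = 863.41 kg/s.
sucrose reaching the mixer = 159.94 (from concentrate) + 1090×0.102 = 271.12 kg/s.
Product flow = 863.41 + 1090 = 1953.4 kg/s; sucrose fraction = 0.1388.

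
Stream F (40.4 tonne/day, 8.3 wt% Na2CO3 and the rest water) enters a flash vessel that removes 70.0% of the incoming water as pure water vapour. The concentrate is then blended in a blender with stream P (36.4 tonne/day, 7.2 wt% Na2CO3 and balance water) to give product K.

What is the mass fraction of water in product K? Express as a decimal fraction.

Vapour removed = 0.700×0.917×40.4 = 25.933 tonne/day; concentrate = 14.467 tonne/day.
water reaching the mixer = 11.114 (from concentrate) + 36.4×0.928 = 44.893 tonne/day.
Product flow = 14.467 + 36.4 = 50.867 tonne/day; water fraction = 0.883.

0.883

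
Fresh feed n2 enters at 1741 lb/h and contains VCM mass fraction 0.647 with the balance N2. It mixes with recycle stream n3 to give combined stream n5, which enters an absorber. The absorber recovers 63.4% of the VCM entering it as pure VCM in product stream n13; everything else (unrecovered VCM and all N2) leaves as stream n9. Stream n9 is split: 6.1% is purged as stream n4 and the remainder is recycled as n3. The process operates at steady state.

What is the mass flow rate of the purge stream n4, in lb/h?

652.9 lb/h

N2 enters only via n2 and leaves only via the purge: 1741×0.353 = 0.061×(N2 in n9), and the absorber passes all N2, so N2 in n5 = N2 in n9 = 10075 lb/h.
VCM in n5: m_A = 1741×0.647 + (1−0.061)·(1−0.634)·m_A, so m_A = 1126.4/0.6563 = 1716.3 lb/h.
n9 = (1−0.634)×1716.3 + 10075 = 10703 lb/h.
Purge n4 = 0.061×10703 = 652.89 lb/h.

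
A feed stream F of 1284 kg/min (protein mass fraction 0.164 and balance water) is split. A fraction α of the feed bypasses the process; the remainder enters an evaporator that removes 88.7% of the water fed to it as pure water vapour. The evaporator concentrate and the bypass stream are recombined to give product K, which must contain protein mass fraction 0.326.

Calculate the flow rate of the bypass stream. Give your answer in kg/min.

423.5 kg/min

All 1284×0.164 = 210.58 kg/min of protein reaches K, so K = 210.58/0.326 = 645.94 kg/min and vapour = 638.06 kg/min.
The evaporator receives (1−α)·1284 of feed at 0.836 water and removes 0.887 of that water:
0.887×0.836×(1−α)×1284 = 638.06
(1−α) = 638.06/952.13 = 0.6701;  α = 0.3299.
Bypass flow = 0.3299×1284 = 423.54 kg/min.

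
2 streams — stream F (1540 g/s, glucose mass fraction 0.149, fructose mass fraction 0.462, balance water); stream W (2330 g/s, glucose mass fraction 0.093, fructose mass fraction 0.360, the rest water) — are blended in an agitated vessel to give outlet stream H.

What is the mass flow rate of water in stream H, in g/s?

1874 g/s

water out = water in = 1540×0.389 + 2330×0.547 = 1873.6 g/s.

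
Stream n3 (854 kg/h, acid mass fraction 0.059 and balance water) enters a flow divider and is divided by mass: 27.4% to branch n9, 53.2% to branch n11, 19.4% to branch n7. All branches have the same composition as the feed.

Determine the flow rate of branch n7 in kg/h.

165.7 kg/h

Branch n7 flow = 0.194×854 = 165.68 kg/h.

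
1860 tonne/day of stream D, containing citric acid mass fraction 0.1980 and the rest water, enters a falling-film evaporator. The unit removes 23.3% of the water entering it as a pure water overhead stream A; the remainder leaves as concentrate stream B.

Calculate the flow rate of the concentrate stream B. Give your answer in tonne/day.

1512 tonne/day

water entering = 1860×0.802 = 1491.7 tonne/day; overhead removed = 0.233×1491.7 = 347.57 tonne/day.
Concentrate = 1860 − 347.57 = 1512.4 tonne/day.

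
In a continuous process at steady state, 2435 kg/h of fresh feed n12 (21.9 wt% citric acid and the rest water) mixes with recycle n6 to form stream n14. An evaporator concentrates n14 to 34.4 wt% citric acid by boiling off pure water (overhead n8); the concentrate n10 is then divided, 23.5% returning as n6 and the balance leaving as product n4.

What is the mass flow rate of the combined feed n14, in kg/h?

Overall citric acid balance (none leaves overhead): citric acid in fresh feed = citric acid in product, i.e. 2435×0.219 = (1−0.235)·n10·0.344.
n10 = 533.26/(0.344×0.765) = 2026.4 kg/h.
Recycle n6 = 0.235×2026.4 = 476.2 kg/h.
Combined feed n14 = 2435 + 476.2 = 2911.2 kg/h.

2911 kg/h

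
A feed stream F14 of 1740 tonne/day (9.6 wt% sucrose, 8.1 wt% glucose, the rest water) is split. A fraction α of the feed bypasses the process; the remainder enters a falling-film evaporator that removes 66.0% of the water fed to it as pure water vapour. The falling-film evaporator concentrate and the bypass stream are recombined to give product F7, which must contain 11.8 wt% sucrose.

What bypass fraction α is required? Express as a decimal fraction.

All 1740×0.096 = 167.04 tonne/day of sucrose reaches F7, so F7 = 167.04/0.118 = 1415.6 tonne/day and vapour = 324.41 tonne/day.
The evaporator receives (1−α)·1740 of feed at 0.823 water and removes 0.660 of that water:
0.660×0.823×(1−α)×1740 = 324.41
(1−α) = 324.41/945.13 = 0.3432;  α = 0.6568.

0.657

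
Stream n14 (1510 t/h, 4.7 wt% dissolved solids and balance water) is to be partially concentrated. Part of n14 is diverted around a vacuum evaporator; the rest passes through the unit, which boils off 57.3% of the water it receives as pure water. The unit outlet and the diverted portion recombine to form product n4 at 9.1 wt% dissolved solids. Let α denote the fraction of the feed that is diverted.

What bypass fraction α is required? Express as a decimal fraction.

All 1510×0.047 = 70.97 t/h of dissolved solids reaches n4, so n4 = 70.97/0.091 = 779.89 t/h and vapour = 730.11 t/h.
The evaporator receives (1−α)·1510 of feed at 0.953 water and removes 0.573 of that water:
0.573×0.953×(1−α)×1510 = 730.11
(1−α) = 730.11/824.56 = 0.8854;  α = 0.1146.

0.115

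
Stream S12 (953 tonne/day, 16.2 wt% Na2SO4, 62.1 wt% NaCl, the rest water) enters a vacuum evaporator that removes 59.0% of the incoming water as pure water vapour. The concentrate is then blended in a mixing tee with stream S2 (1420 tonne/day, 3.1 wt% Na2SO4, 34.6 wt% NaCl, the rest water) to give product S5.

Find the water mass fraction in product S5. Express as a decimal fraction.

Vapour removed = 0.590×0.217×953 = 122.01 tonne/day; concentrate = 830.99 tonne/day.
water reaching the mixer = 84.788 (from concentrate) + 1420×0.623 = 969.45 tonne/day.
Product flow = 830.99 + 1420 = 2251 tonne/day; water fraction = 0.431.

0.431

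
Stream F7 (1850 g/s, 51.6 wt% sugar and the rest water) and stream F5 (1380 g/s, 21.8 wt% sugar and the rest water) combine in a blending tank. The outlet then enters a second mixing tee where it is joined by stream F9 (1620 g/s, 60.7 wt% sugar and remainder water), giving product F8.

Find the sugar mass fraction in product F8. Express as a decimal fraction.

Overall, product flow = 4850 g/s.
sugar in = 1850×0.516 + 1380×0.218 + 1620×0.607 = 2238.8 g/s.
sugar fraction in F8 = 0.462.

0.462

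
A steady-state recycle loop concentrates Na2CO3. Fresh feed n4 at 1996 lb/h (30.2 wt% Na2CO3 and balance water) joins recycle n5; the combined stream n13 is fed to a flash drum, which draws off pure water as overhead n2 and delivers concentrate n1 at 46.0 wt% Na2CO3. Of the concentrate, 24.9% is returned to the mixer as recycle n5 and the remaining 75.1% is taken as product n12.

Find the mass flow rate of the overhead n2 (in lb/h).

Overall Na2CO3 balance (none leaves overhead): Na2CO3 in fresh feed = Na2CO3 in product, i.e. 1996×0.302 = (1−0.249)·n1·0.460.
n1 = 602.79/(0.460×0.751) = 1744.9 lb/h.
Recycle n5 = 0.249×1744.9 = 434.48 lb/h.
Combined feed n13 = 1996 + 434.48 = 2430.5 lb/h.
Overhead n2 = n13 − n1 = 2430.5 − 1744.9 = 685.58 lb/h.

685.6 lb/h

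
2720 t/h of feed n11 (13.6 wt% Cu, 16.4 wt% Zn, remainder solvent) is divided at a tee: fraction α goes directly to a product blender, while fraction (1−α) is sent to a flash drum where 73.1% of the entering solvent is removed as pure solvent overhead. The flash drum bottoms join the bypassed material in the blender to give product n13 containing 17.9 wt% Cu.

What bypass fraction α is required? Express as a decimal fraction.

All 2720×0.136 = 369.92 t/h of Cu reaches n13, so n13 = 369.92/0.179 = 2066.6 t/h and vapour = 653.41 t/h.
The evaporator receives (1−α)·2720 of feed at 0.700 solvent and removes 0.731 of that solvent:
0.731×0.700×(1−α)×2720 = 653.41
(1−α) = 653.41/1391.8 = 0.4695;  α = 0.5305.

0.531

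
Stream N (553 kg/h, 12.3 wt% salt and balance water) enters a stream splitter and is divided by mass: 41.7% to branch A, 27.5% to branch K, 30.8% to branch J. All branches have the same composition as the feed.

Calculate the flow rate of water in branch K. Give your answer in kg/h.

133.4 kg/h

Branch K total = 0.275×553 = 152.08 kg/h.
water in K = 0.877×152.08 = 133.37 kg/h.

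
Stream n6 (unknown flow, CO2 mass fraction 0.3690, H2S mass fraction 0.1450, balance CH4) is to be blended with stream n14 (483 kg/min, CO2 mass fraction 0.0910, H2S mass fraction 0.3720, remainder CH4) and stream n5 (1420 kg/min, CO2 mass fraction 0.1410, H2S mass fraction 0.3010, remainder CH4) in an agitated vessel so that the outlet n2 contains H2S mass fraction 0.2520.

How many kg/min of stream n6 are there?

1192 kg/min

Let n6 be the unknown flow. Total out = 1903 + n6.
H2S balance: 607.1 + 0.145·n6 = 0.252·(1903 + n6)
(0.145 − 0.252)·n6 = 0.252×1903 − 607.1 = -127.54
n6 = -127.54 / -0.107 = 1192 kg/min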